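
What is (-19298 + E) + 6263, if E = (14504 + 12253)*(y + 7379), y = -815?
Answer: 175619913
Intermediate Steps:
E = 175632948 (E = (14504 + 12253)*(-815 + 7379) = 26757*6564 = 175632948)
(-19298 + E) + 6263 = (-19298 + 175632948) + 6263 = 175613650 + 6263 = 175619913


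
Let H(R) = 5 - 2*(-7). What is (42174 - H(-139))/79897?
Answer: 42155/79897 ≈ 0.52762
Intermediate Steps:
H(R) = 19 (H(R) = 5 + 14 = 19)
(42174 - H(-139))/79897 = (42174 - 1*19)/79897 = (42174 - 19)*(1/79897) = 42155*(1/79897) = 42155/79897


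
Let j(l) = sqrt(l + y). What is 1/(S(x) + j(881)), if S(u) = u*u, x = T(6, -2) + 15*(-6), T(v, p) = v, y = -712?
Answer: 1/7069 ≈ 0.00014146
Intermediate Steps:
x = -84 (x = 6 + 15*(-6) = 6 - 90 = -84)
j(l) = sqrt(-712 + l) (j(l) = sqrt(l - 712) = sqrt(-712 + l))
S(u) = u**2
1/(S(x) + j(881)) = 1/((-84)**2 + sqrt(-712 + 881)) = 1/(7056 + sqrt(169)) = 1/(7056 + 13) = 1/7069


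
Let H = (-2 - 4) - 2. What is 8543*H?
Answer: -68344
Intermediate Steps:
H = -8 (H = -6 - 2 = -8)
8543*H = 8543*(-8) = -68344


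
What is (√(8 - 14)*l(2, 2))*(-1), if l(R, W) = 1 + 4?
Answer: -5*I*√6 ≈ -12.247*I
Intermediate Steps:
l(R, W) = 5
(√(8 - 14)*l(2, 2))*(-1) = (√(8 - 14)*5)*(-1) = (√(-6)*5)*(-1) = ((I*√6)*5)*(-1) = (5*I*√6)*(-1) = -5*I*√6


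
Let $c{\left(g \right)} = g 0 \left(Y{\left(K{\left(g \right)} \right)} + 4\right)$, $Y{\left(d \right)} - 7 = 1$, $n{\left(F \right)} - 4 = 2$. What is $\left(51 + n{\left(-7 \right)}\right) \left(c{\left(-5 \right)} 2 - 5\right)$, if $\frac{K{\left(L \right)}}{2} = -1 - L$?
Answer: $-285$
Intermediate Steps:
$K{\left(L \right)} = -2 - 2 L$ ($K{\left(L \right)} = 2 \left(-1 - L\right) = -2 - 2 L$)
$n{\left(F \right)} = 6$ ($n{\left(F \right)} = 4 + 2 = 6$)
$Y{\left(d \right)} = 8$ ($Y{\left(d \right)} = 7 + 1 = 8$)
$c{\left(g \right)} = 0$ ($c{\left(g \right)} = g 0 \left(8 + 4\right) = 0 \cdot 12 = 0$)
$\left(51 + n{\left(-7 \right)}\right) \left(c{\left(-5 \right)} 2 - 5\right) = \left(51 + 6\right) \left(0 \cdot 2 - 5\right) = 57 \left(0 - 5\right) = 57 \left(-5\right) = -285$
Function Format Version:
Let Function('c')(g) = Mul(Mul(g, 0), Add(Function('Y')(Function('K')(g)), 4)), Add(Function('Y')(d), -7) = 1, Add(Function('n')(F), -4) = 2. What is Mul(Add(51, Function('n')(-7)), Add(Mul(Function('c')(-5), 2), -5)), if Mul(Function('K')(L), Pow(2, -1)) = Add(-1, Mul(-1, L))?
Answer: -285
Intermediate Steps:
Function('K')(L) = Add(-2, Mul(-2, L)) (Function('K')(L) = Mul(2, Add(-1, Mul(-1, L))) = Add(-2, Mul(-2, L)))
Function('n')(F) = 6 (Function('n')(F) = Add(4, 2) = 6)
Function('Y')(d) = 8 (Function('Y')(d) = Add(7, 1) = 8)
Function('c')(g) = 0 (Function('c')(g) = Mul(Mul(g, 0), Add(8, 4)) = Mul(0, 12) = 0)
Mul(Add(51, Function('n')(-7)), Add(Mul(Function('c')(-5), 2), -5)) = Mul(Add(51, 6), Add(Mul(0, 2), -5)) = Mul(57, Add(0, -5)) = Mul(57, -5) = -285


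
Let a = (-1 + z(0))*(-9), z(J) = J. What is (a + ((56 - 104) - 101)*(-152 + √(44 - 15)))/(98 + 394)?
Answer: 22657/492 - 149*√29/492 ≈ 44.420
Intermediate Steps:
a = 9 (a = (-1 + 0)*(-9) = -1*(-9) = 9)
(a + ((56 - 104) - 101)*(-152 + √(44 - 15)))/(98 + 394) = (9 + ((56 - 104) - 101)*(-152 + √(44 - 15)))/(98 + 394) = (9 + (-48 - 101)*(-152 + √29))/492 = (9 - 149*(-152 + √29))*(1/492) = (9 + (22648 - 149*√29))*(1/492) = (22657 - 149*√29)*(1/492) = 22657/492 - 149*√29/492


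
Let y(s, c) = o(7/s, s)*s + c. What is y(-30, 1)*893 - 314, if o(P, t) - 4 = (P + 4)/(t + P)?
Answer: -93641697/907 ≈ -1.0324e+5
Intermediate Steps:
o(P, t) = 4 + (4 + P)/(P + t) (o(P, t) = 4 + (P + 4)/(t + P) = 4 + (4 + P)/(P + t))
y(s, c) = c + s*(4 + 4*s + 35/s)/(s + 7/s) (y(s, c) = ((4 + 4*s + 5*(7/s))/(7/s + s))*s + c = ((4 + 4*s + 35/s)/(s + 7/s))*s + c = s*(4 + 4*s + 35/s)/(s + 7/s) + c = c + s*(4 + 4*s + 35/s)/(s + 7/s))
y(-30, 1)*893 - 314 = ((1*(7 + (-30)²) - 30*(35 + 4*(-30)*(1 - 30)))/(7 + (-30)²))*893 - 314 = ((1*(7 + 900) - 30*(35 + 4*(-30)*(-29)))/(7 + 900))*893 - 314 = ((1*907 - 30*(35 + 3480))/907)*893 - 314 = ((907 - 30*3515)/907)*893 - 314 = ((907 - 105450)/907)*893 - 314 = ((1/907)*(-104543))*893 - 314 = -104543/907*893 - 314 = -93356899/907 - 314 = -93641697/907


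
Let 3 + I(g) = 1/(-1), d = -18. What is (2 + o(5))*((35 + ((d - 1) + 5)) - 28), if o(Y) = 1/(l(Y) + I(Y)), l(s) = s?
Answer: -21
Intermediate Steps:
I(g) = -4 (I(g) = -3 + 1/(-1) = -3 - 1 = -4)
o(Y) = 1/(-4 + Y) (o(Y) = 1/(Y - 4) = 1/(-4 + Y))
(2 + o(5))*((35 + ((d - 1) + 5)) - 28) = (2 + 1/(-4 + 5))*((35 + ((-18 - 1) + 5)) - 28) = (2 + 1/1)*((35 + (-19 + 5)) - 28) = (2 + 1)*((35 - 14) - 28) = 3*(21 - 28) = 3*(-7) = -21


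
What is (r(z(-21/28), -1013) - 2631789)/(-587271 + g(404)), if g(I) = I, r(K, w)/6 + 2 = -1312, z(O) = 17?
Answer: 2639673/586867 ≈ 4.4979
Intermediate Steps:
r(K, w) = -7884 (r(K, w) = -12 + 6*(-1312) = -12 - 7872 = -7884)
(r(z(-21/28), -1013) - 2631789)/(-587271 + g(404)) = (-7884 - 2631789)/(-587271 + 404) = -2639673/(-586867) = -2639673*(-1/586867) = 2639673/586867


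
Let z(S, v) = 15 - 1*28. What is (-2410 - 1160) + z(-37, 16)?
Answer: -3583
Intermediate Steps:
z(S, v) = -13 (z(S, v) = 15 - 28 = -13)
(-2410 - 1160) + z(-37, 16) = (-2410 - 1160) - 13 = -3570 - 13 = -3583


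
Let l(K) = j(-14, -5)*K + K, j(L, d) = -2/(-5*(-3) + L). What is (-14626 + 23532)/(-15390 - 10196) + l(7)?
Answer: -94004/12793 ≈ -7.3481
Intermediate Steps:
j(L, d) = -2/(15 + L)
l(K) = -K (l(K) = (-2/(15 - 14))*K + K = (-2/1)*K + K = (-2*1)*K + K = -2*K + K = -K)
(-14626 + 23532)/(-15390 - 10196) + l(7) = (-14626 + 23532)/(-15390 - 10196) - 1*7 = 8906/(-25586) - 7 = 8906*(-1/25586) - 7 = -4453/12793 - 7 = -94004/12793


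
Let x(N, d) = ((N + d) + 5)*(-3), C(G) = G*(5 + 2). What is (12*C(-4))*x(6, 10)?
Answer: 21168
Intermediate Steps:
C(G) = 7*G (C(G) = G*7 = 7*G)
x(N, d) = -15 - 3*N - 3*d (x(N, d) = (5 + N + d)*(-3) = -15 - 3*N - 3*d)
(12*C(-4))*x(6, 10) = (12*(7*(-4)))*(-15 - 3*6 - 3*10) = (12*(-28))*(-15 - 18 - 30) = -336*(-63) = 21168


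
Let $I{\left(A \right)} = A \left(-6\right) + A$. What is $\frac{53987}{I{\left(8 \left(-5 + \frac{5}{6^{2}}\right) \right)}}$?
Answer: $\frac{485883}{1750} \approx 277.65$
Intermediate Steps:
$I{\left(A \right)} = - 5 A$ ($I{\left(A \right)} = - 6 A + A = - 5 A$)
$\frac{53987}{I{\left(8 \left(-5 + \frac{5}{6^{2}}\right) \right)}} = \frac{53987}{\left(-5\right) 8 \left(-5 + \frac{5}{6^{2}}\right)} = \frac{53987}{\left(-5\right) 8 \left(-5 + \frac{5}{36}\right)} = \frac{53987}{\left(-5\right) 8 \left(- \frac{175}{36}\right)} = \frac{53987}{\left(-5\right) \left(- \frac{350}{9}\right)} = \frac{53987}{\frac{1750}{9}} = 53987 \cdot \frac{9}{1750} = \frac{485883}{1750}$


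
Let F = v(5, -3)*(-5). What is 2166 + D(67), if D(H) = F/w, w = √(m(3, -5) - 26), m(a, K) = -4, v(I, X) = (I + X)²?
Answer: 2166 + 2*I*√30/3 ≈ 2166.0 + 3.6515*I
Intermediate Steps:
F = -20 (F = (5 - 3)²*(-5) = 2²*(-5) = 4*(-5) = -20)
w = I*√30 (w = √(-4 - 26) = √(-30) = I*√30 ≈ 5.4772*I)
D(H) = 2*I*√30/3 (D(H) = -20*(-I*√30/30) = -(-2)*I*√30/3 = 2*I*√30/3)
2166 + D(67) = 2166 + 2*I*√30/3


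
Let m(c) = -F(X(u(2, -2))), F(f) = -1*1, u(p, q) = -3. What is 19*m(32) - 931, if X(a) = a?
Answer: -912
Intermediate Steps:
F(f) = -1
m(c) = 1 (m(c) = -1*(-1) = 1)
19*m(32) - 931 = 19*1 - 931 = 19 - 931 = -912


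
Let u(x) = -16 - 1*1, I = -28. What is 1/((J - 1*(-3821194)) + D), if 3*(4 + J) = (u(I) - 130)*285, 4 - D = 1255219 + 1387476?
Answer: 1/1164534 ≈ 8.5871e-7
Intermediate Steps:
u(x) = -17 (u(x) = -16 - 1 = -17)
D = -2642691 (D = 4 - (1255219 + 1387476) = 4 - 1*2642695 = 4 - 2642695 = -2642691)
J = -13969 (J = -4 + ((-17 - 130)*285)/3 = -4 + (-147*285)/3 = -4 + (1/3)*(-41895) = -4 - 13965 = -13969)
1/((J - 1*(-3821194)) + D) = 1/((-13969 - 1*(-3821194)) - 2642691) = 1/((-13969 + 3821194) - 2642691) = 1/(3807225 - 2642691) = 1/1164534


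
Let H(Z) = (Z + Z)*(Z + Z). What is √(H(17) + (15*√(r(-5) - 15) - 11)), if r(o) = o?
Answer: √(1145 + 30*I*√5) ≈ 33.852 + 0.9908*I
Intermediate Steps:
H(Z) = 4*Z² (H(Z) = (2*Z)*(2*Z) = 4*Z²)
√(H(17) + (15*√(r(-5) - 15) - 11)) = √(4*17² + (15*√(-5 - 15) - 11)) = √(4*289 + (15*√(-20) - 11)) = √(1156 + (15*(2*I*√5) - 11)) = √(1156 + (30*I*√5 - 11)) = √(1156 + (-11 + 30*I*√5)) = √(1145 + 30*I*√5)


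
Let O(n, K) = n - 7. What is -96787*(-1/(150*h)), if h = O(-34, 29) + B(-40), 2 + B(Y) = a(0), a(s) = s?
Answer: -96787/6450 ≈ -15.006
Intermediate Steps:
B(Y) = -2 (B(Y) = -2 + 0 = -2)
O(n, K) = -7 + n
h = -43 (h = (-7 - 34) - 2 = -41 - 2 = -43)
-96787*(-1/(150*h)) = -96787/((-150*(-43))) = -96787/((-1*(-6450))) = -96787/6450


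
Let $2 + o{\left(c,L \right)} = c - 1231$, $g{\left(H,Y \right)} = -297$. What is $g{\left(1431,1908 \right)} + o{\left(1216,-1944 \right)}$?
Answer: $-314$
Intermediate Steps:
$o{\left(c,L \right)} = -1233 + c$ ($o{\left(c,L \right)} = -2 + \left(c - 1231\right) = -2 + \left(-1231 + c\right) = -1233 + c$)
$g{\left(1431,1908 \right)} + o{\left(1216,-1944 \right)} = -297 + \left(-1233 + 1216\right) = -297 - 17 = -314$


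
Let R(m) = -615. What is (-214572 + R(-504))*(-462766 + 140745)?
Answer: 69294732927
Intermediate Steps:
(-214572 + R(-504))*(-462766 + 140745) = (-214572 - 615)*(-462766 + 140745) = -215187*(-322021) = 69294732927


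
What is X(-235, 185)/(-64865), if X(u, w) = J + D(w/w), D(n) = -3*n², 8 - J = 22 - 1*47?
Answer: -6/12973 ≈ -0.00046250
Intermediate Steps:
J = 33 (J = 8 - (22 - 1*47) = 8 - (22 - 47) = 8 - 1*(-25) = 8 + 25 = 33)
X(u, w) = 30 (X(u, w) = 33 - 3*(w/w)² = 33 - 3*1² = 33 - 3*1 = 33 - 3 = 30)
X(-235, 185)/(-64865) = 30/(-64865) = 30*(-1/64865) = -6/12973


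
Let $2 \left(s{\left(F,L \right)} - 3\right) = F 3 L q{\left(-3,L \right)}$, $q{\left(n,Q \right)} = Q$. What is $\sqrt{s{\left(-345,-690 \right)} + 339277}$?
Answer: $i \sqrt{246042470} \approx 15686.0 i$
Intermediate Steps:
$s{\left(F,L \right)} = 3 + \frac{3 F L^{2}}{2}$ ($s{\left(F,L \right)} = 3 + \frac{F 3 L L}{2} = 3 + \frac{3 F L L}{2} = 3 + \frac{3 F L^{2}}{2}$)
$\sqrt{s{\left(-345,-690 \right)} + 339277} = \sqrt{\left(3 + \frac{3}{2} \left(-345\right) \left(-690\right)^{2}\right) + 339277} = \sqrt{\left(3 + \frac{3}{2} \left(-345\right) 476100\right) + 339277} = \sqrt{\left(3 - 246381750\right) + 339277} = \sqrt{-246381747 + 339277} = \sqrt{-246042470} = i \sqrt{246042470}$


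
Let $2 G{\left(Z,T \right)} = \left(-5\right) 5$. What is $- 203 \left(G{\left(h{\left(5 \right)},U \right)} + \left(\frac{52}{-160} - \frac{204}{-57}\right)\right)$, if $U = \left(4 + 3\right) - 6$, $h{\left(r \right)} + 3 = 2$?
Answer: $\frac{1426481}{760} \approx 1876.9$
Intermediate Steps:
$h{\left(r \right)} = -1$ ($h{\left(r \right)} = -3 + 2 = -1$)
$U = 1$ ($U = 7 - 6 = 1$)
$G{\left(Z,T \right)} = - \frac{25}{2}$ ($G{\left(Z,T \right)} = \frac{\left(-5\right) 5}{2} = \frac{1}{2} \left(-25\right) = - \frac{25}{2}$)
$- 203 \left(G{\left(h{\left(5 \right)},U \right)} + \left(\frac{52}{-160} - \frac{204}{-57}\right)\right) = - 203 \left(- \frac{25}{2} + \left(\frac{52}{-160} - \frac{204}{-57}\right)\right) = - 203 \left(- \frac{25}{2} + \left(52 \left(- \frac{1}{160}\right) - - \frac{68}{19}\right)\right) = - 203 \left(- \frac{25}{2} + \left(- \frac{13}{40} + \frac{68}{19}\right)\right) = - 203 \left(- \frac{25}{2} + \frac{2473}{760}\right) = \left(-203\right) \left(- \frac{7027}{760}\right) = \frac{1426481}{760}$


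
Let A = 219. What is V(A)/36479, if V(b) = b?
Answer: 219/36479 ≈ 0.0060035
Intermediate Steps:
V(A)/36479 = 219/36479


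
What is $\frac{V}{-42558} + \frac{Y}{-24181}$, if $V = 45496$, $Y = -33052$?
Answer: $\frac{153244120}{514547499} \approx 0.29782$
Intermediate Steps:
$\frac{V}{-42558} + \frac{Y}{-24181} = \frac{45496}{-42558} - \frac{33052}{-24181} = 45496 \left(- \frac{1}{42558}\right) - - \frac{33052}{24181} = - \frac{22748}{21279} + \frac{33052}{24181} = \frac{153244120}{514547499}$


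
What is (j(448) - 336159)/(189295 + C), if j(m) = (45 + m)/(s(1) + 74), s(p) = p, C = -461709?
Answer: 12605716/10215525 ≈ 1.2340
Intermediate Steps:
j(m) = ⅗ + m/75 (j(m) = (45 + m)/(1 + 74) = (45 + m)/75 = (45 + m)*(1/75) = ⅗ + m/75)
(j(448) - 336159)/(189295 + C) = ((⅗ + (1/75)*448) - 336159)/(189295 - 461709) = ((⅗ + 448/75) - 336159)/(-272414) = (493/75 - 336159)*(-1/272414) = -25211432/75*(-1/272414) = 12605716/10215525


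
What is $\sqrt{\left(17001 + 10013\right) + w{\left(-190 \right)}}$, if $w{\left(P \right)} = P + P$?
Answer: $\sqrt{26634} \approx 163.2$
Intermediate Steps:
$w{\left(P \right)} = 2 P$
$\sqrt{\left(17001 + 10013\right) + w{\left(-190 \right)}} = \sqrt{\left(17001 + 10013\right) + 2 \left(-190\right)} = \sqrt{27014 - 380} = \sqrt{26634}$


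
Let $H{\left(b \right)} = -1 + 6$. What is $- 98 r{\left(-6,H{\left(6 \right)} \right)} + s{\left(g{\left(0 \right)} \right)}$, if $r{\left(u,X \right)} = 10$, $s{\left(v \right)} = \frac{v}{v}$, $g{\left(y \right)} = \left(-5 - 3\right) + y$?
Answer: $-979$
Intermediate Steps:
$g{\left(y \right)} = -8 + y$
$s{\left(v \right)} = 1$
$H{\left(b \right)} = 5$
$- 98 r{\left(-6,H{\left(6 \right)} \right)} + s{\left(g{\left(0 \right)} \right)} = \left(-98\right) 10 + 1 = -980 + 1 = -979$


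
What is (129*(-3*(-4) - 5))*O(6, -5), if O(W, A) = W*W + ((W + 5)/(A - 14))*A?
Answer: 667317/19 ≈ 35122.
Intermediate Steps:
O(W, A) = W**2 + A*(5 + W)/(-14 + A) (O(W, A) = W**2 + ((5 + W)/(-14 + A))*A = W**2 + A*(5 + W)/(-14 + A))
(129*(-3*(-4) - 5))*O(6, -5) = (129*(-3*(-4) - 5))*((-14*6**2 + 5*(-5) - 5*6 - 5*6**2)/(-14 - 5)) = (129*(12 - 5))*((-14*36 - 25 - 30 - 5*36)/(-19)) = (129*7)*(-(-504 - 25 - 30 - 180)/19) = 903*(-1/19*(-739)) = 903*(739/19) = 667317/19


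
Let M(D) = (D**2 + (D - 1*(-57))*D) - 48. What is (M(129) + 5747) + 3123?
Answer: 49457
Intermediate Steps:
M(D) = -48 + D**2 + D*(57 + D) (M(D) = (D**2 + (D + 57)*D) - 48 = (D**2 + (57 + D)*D) - 48 = (D**2 + D*(57 + D)) - 48 = -48 + D**2 + D*(57 + D))
(M(129) + 5747) + 3123 = ((-48 + 2*129**2 + 57*129) + 5747) + 3123 = ((-48 + 2*16641 + 7353) + 5747) + 3123 = ((-48 + 33282 + 7353) + 5747) + 3123 = (40587 + 5747) + 3123 = 46334 + 3123 = 49457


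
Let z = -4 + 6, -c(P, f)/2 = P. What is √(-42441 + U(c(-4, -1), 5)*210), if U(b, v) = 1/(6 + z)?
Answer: 3*I*√18851/2 ≈ 205.95*I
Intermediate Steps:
c(P, f) = -2*P
z = 2
U(b, v) = ⅛ (U(b, v) = 1/(6 + 2) = 1/8 = ⅛)
√(-42441 + U(c(-4, -1), 5)*210) = √(-42441 + (⅛)*210) = √(-42441 + 105/4) = √(-169659/4) = 3*I*√18851/2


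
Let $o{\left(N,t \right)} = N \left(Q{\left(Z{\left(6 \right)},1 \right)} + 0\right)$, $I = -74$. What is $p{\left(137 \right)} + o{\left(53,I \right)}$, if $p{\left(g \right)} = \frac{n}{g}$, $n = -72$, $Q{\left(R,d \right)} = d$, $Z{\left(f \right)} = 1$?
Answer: $\frac{7189}{137} \approx 52.474$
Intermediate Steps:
$o{\left(N,t \right)} = N$ ($o{\left(N,t \right)} = N \left(1 + 0\right) = N 1 = N$)
$p{\left(g \right)} = - \frac{72}{g}$
$p{\left(137 \right)} + o{\left(53,I \right)} = - \frac{72}{137} + 53 = \frac{7189}{137}$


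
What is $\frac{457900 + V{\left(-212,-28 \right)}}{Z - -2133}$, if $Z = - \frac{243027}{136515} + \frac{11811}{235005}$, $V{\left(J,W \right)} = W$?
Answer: $\frac{326429235795120}{1519439601689} \approx 214.84$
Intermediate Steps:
$Z = - \frac{1233337366}{712926835}$ ($Z = \left(-243027\right) \frac{1}{136515} + 11811 \cdot \frac{1}{235005} = - \frac{81009}{45505} + \frac{3937}{78335} = - \frac{1233337366}{712926835} \approx -1.73$)
$\frac{457900 + V{\left(-212,-28 \right)}}{Z - -2133} = \frac{457900 - 28}{- \frac{1233337366}{712926835} - -2133} = \frac{457872}{- \frac{1233337366}{712926835} + 2133} = \frac{457872}{\frac{1519439601689}{712926835}} = 457872 \cdot \frac{712926835}{1519439601689} = \frac{326429235795120}{1519439601689}$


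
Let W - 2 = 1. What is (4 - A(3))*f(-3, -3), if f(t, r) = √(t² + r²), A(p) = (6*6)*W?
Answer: -312*√2 ≈ -441.23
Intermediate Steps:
W = 3 (W = 2 + 1 = 3)
A(p) = 108 (A(p) = (6*6)*3 = 36*3 = 108)
f(t, r) = √(r² + t²)
(4 - A(3))*f(-3, -3) = (4 - 1*108)*√((-3)² + (-3)²) = (4 - 108)*√(9 + 9) = -312*√2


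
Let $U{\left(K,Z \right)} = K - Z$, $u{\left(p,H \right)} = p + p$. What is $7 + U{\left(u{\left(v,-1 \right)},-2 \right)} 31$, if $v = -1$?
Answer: $7$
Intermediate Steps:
$u{\left(p,H \right)} = 2 p$
$7 + U{\left(u{\left(v,-1 \right)},-2 \right)} 31 = 7 + \left(2 \left(-1\right) - -2\right) 31 = 7 + \left(-2 + 2\right) 31 = 7 + 0 \cdot 31 = 7 + 0 = 7$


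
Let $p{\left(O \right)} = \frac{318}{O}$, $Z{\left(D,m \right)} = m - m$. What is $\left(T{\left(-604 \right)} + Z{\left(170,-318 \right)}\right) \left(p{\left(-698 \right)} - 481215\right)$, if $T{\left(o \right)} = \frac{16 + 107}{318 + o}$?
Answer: $\frac{938960721}{4537} \approx 2.0696 \cdot 10^{5}$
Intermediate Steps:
$Z{\left(D,m \right)} = 0$
$T{\left(o \right)} = \frac{123}{318 + o}$
$\left(T{\left(-604 \right)} + Z{\left(170,-318 \right)}\right) \left(p{\left(-698 \right)} - 481215\right) = \left(\frac{123}{318 - 604} + 0\right) \left(\frac{318}{-698} - 481215\right) = \left(\frac{123}{-286} + 0\right) \left(318 \left(- \frac{1}{698}\right) - 481215\right) = \left(123 \left(- \frac{1}{286}\right) + 0\right) \left(- \frac{159}{349} - 481215\right) = \left(- \frac{123}{286} + 0\right) \left(- \frac{167944194}{349}\right) = \left(- \frac{123}{286}\right) \left(- \frac{167944194}{349}\right) = \frac{938960721}{4537}$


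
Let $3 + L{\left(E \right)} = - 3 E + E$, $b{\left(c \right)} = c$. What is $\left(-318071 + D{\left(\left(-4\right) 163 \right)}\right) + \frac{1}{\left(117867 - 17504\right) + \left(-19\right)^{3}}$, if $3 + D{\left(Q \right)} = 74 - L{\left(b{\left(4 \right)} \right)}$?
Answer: $- \frac{29733243455}{93504} \approx -3.1799 \cdot 10^{5}$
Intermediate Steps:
$L{\left(E \right)} = -3 - 2 E$ ($L{\left(E \right)} = -3 + \left(- 3 E + E\right) = -3 - 2 E$)
$D{\left(Q \right)} = 82$ ($D{\left(Q \right)} = -3 + \left(74 - \left(-3 - 8\right)\right) = -3 + \left(74 - -11\right) = -3 + \left(74 + 11\right) = -3 + 85 = 82$)
$\left(-318071 + D{\left(\left(-4\right) 163 \right)}\right) + \frac{1}{\left(117867 - 17504\right) + \left(-19\right)^{3}} = \left(-318071 + 82\right) + \frac{1}{\left(117867 - 17504\right) + \left(-19\right)^{3}} = -317989 + \frac{1}{\left(117867 - 17504\right) - 6859} = -317989 + \frac{1}{100363 - 6859} = -317989 + \frac{1}{93504} = - \frac{29733243455}{93504}$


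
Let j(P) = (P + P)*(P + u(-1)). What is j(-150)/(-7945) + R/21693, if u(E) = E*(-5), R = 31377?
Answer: -944701/234491 ≈ -4.0287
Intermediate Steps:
u(E) = -5*E
j(P) = 2*P*(5 + P) (j(P) = (P + P)*(P - 5*(-1)) = (2*P)*(P + 5) = (2*P)*(5 + P) = 2*P*(5 + P))
j(-150)/(-7945) + R/21693 = (2*(-150)*(5 - 150))/(-7945) + 31377/21693 = (2*(-150)*(-145))*(-1/7945) + 31377*(1/21693) = 43500*(-1/7945) + 10459/7231 = -8700/1589 + 10459/7231 = -944701/234491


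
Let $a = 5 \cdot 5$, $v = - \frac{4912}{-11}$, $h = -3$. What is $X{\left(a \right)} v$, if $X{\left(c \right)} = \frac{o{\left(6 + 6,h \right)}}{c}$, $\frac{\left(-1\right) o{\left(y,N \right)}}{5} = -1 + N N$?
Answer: $- \frac{39296}{55} \approx -714.47$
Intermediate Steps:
$v = \frac{4912}{11}$ ($v = \left(-4912\right) \left(- \frac{1}{11}\right) = \frac{4912}{11} \approx 446.55$)
$o{\left(y,N \right)} = 5 - 5 N^{2}$ ($o{\left(y,N \right)} = - 5 \left(-1 + N N\right) = - 5 \left(-1 + N^{2}\right) = 5 - 5 N^{2}$)
$a = 25$
$X{\left(c \right)} = - \frac{40}{c}$ ($X{\left(c \right)} = \frac{5 - 5 \left(-3\right)^{2}}{c} = \frac{5 - 45}{c} = - \frac{40}{c}$)
$X{\left(a \right)} v = - \frac{40}{25} \cdot \frac{4912}{11} = \left(-40\right) \frac{1}{25} \cdot \frac{4912}{11} = \left(- \frac{8}{5}\right) \frac{4912}{11} = - \frac{39296}{55}$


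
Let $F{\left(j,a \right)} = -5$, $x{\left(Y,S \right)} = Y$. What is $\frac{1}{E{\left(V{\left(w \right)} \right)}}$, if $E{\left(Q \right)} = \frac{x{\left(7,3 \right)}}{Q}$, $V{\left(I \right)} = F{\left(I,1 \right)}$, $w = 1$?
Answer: $- \frac{5}{7} \approx -0.71429$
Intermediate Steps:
$V{\left(I \right)} = -5$
$E{\left(Q \right)} = \frac{7}{Q}$
$\frac{1}{E{\left(V{\left(w \right)} \right)}} = \frac{1}{7 \frac{1}{-5}} = \frac{1}{7 \left(- \frac{1}{5}\right)} = \frac{1}{- \frac{7}{5}} = - \frac{5}{7}$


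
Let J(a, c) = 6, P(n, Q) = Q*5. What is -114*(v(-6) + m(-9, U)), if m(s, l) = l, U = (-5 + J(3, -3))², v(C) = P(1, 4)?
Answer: -2394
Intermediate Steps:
P(n, Q) = 5*Q
v(C) = 20 (v(C) = 5*4 = 20)
U = 1 (U = (-5 + 6)² = 1² = 1)
-114*(v(-6) + m(-9, U)) = -114*(20 + 1) = -114*21 = -2394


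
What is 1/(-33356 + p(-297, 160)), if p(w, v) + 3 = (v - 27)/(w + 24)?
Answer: -39/1301020 ≈ -2.9976e-5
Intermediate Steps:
p(w, v) = -3 + (-27 + v)/(24 + w) (p(w, v) = -3 + (v - 27)/(w + 24) = -3 + (-27 + v)/(24 + w))
1/(-33356 + p(-297, 160)) = 1/(-33356 + (-99 + 160 - 3*(-297))/(24 - 297)) = 1/(-33356 + (-99 + 160 + 891)/(-273)) = 1/(-33356 - 1/273*952) = 1/(-33356 - 136/39) = 1/(-1301020/39) = -39/1301020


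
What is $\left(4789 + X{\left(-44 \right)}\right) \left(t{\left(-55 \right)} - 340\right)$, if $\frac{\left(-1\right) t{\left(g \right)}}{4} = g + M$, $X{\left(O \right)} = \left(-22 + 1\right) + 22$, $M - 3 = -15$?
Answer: $-344880$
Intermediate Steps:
$M = -12$ ($M = 3 - 15 = -12$)
$X{\left(O \right)} = 1$ ($X{\left(O \right)} = -21 + 22 = 1$)
$t{\left(g \right)} = 48 - 4 g$ ($t{\left(g \right)} = - 4 \left(g - 12\right) = - 4 \left(-12 + g\right) = 48 - 4 g$)
$\left(4789 + X{\left(-44 \right)}\right) \left(t{\left(-55 \right)} - 340\right) = \left(4789 + 1\right) \left(\left(48 - -220\right) - 340\right) = 4790 \left(\left(48 + 220\right) - 340\right) = 4790 \left(268 - 340\right) = 4790 \left(-72\right) = -344880$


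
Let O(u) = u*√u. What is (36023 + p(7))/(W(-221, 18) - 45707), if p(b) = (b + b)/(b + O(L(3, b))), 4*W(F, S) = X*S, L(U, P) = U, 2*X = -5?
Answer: -1585208/2011603 + 84*√3/2011603 ≈ -0.78796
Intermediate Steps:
X = -5/2 (X = (½)*(-5) = -5/2 ≈ -2.5000)
O(u) = u^(3/2)
W(F, S) = -5*S/8 (W(F, S) = (-5*S/2)/4 = -5*S/8)
p(b) = 2*b/(b + 3*√3) (p(b) = (b + b)/(b + 3^(3/2)) = (2*b)/(b + 3*√3) = 2*b/(b + 3*√3))
(36023 + p(7))/(W(-221, 18) - 45707) = (36023 + 2*7/(7 + 3*√3))/(-5/8*18 - 45707) = (36023 + 14/(7 + 3*√3))/(-45/4 - 45707) = (36023 + 14/(7 + 3*√3))/(-182873/4) = (36023 + 14/(7 + 3*√3))*(-4/182873) = -144092/182873 - 56/(182873*(7 + 3*√3))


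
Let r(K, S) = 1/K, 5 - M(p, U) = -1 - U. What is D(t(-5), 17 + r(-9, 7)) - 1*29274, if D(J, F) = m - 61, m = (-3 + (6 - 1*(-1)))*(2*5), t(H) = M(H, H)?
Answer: -29295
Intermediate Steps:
M(p, U) = 6 + U (M(p, U) = 5 - (-1 - U) = 5 + (1 + U) = 6 + U)
t(H) = 6 + H
m = 40 (m = (-3 + (6 + 1))*10 = (-3 + 7)*10 = 4*10 = 40)
D(J, F) = -21 (D(J, F) = 40 - 61 = -21)
D(t(-5), 17 + r(-9, 7)) - 1*29274 = -21 - 1*29274 = -21 - 29274 = -29295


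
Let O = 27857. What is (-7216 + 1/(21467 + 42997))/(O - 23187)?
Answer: -465172223/301046880 ≈ -1.5452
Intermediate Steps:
(-7216 + 1/(21467 + 42997))/(O - 23187) = (-7216 + 1/(21467 + 42997))/(27857 - 23187) = (-7216 + 1/64464)/4670 = (-7216 + 1/64464)*(1/4670) = -465172223/64464*1/4670 = -465172223/301046880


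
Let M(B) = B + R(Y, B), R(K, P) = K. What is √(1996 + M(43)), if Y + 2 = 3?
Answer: 2*√510 ≈ 45.166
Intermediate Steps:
Y = 1 (Y = -2 + 3 = 1)
M(B) = 1 + B (M(B) = B + 1 = 1 + B)
√(1996 + M(43)) = √(1996 + (1 + 43)) = √(1996 + 44) = √2040 = 2*√510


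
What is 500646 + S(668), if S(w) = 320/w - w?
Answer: 83496406/167 ≈ 4.9998e+5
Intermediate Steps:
S(w) = -w + 320/w
500646 + S(668) = 500646 + (-1*668 + 320/668) = 500646 + (-668 + 320*(1/668)) = 500646 + (-668 + 80/167) = 500646 - 111476/167 = 83496406/167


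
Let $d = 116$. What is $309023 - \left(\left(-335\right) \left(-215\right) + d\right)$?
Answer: $236882$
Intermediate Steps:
$309023 - \left(\left(-335\right) \left(-215\right) + d\right) = 309023 - \left(\left(-335\right) \left(-215\right) + 116\right) = 309023 - \left(72025 + 116\right) = 309023 - 72141 = 236882$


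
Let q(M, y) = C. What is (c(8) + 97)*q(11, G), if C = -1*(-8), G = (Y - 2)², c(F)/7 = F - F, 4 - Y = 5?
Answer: 776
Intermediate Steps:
Y = -1 (Y = 4 - 1*5 = 4 - 5 = -1)
c(F) = 0 (c(F) = 7*(F - F) = 7*0 = 0)
G = 9 (G = (-1 - 2)² = (-3)² = 9)
C = 8
q(M, y) = 8
(c(8) + 97)*q(11, G) = (0 + 97)*8 = 97*8 = 776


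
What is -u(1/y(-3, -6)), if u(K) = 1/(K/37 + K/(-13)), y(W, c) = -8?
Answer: -481/3 ≈ -160.33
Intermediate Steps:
u(K) = -481/(24*K) (u(K) = 1/(K*(1/37) + K*(-1/13)) = 1/(K/37 - K/13) = 1/(-24*K/481) = -481/(24*K))
-u(1/y(-3, -6)) = -(-481)/(24*(1/(-8))) = -(-481)/(24*(-⅛)) = -(-481)*(-8)/24 = -1*481/3 = -481/3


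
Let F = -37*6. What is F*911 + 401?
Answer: -201841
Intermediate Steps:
F = -222
F*911 + 401 = -222*911 + 401 = -202242 + 401 = -201841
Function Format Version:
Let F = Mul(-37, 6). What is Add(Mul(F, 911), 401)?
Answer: -201841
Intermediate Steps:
F = -222
Add(Mul(F, 911), 401) = Add(Mul(-222, 911), 401) = Add(-202242, 401) = -201841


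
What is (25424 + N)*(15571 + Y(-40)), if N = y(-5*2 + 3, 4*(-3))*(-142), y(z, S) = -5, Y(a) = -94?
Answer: 404475918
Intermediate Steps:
N = 710 (N = -5*(-142) = 710)
(25424 + N)*(15571 + Y(-40)) = (25424 + 710)*(15571 - 94) = 26134*15477 = 404475918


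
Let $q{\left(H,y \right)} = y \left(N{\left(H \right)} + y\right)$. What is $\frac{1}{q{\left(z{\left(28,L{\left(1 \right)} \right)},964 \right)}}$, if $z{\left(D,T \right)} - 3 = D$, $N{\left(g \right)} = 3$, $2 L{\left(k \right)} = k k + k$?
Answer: $\frac{1}{932188} \approx 1.0727 \cdot 10^{-6}$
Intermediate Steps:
$L{\left(k \right)} = \frac{k}{2} + \frac{k^{2}}{2}$ ($L{\left(k \right)} = \frac{k k + k}{2} = \frac{k^{2} + k}{2} = \frac{k + k^{2}}{2} = \frac{k}{2} + \frac{k^{2}}{2}$)
$z{\left(D,T \right)} = 3 + D$
$q{\left(H,y \right)} = y \left(3 + y\right)$
$\frac{1}{q{\left(z{\left(28,L{\left(1 \right)} \right)},964 \right)}} = \frac{1}{964 \left(3 + 964\right)} = \frac{1}{964 \cdot 967} = \frac{1}{932188}$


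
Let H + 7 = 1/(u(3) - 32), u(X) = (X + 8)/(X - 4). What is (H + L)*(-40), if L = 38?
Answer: -53280/43 ≈ -1239.1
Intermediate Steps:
u(X) = (8 + X)/(-4 + X)
H = -302/43 (H = -7 + 1/((8 + 3)/(-4 + 3) - 32) = -7 + 1/(11/(-1) - 32) = -7 + 1/(-1*11 - 32) = -7 + 1/(-11 - 32) = -7 + 1/(-43) = -7 - 1/43 = -302/43 ≈ -7.0233)
(H + L)*(-40) = (-302/43 + 38)*(-40) = (1332/43)*(-40) = -53280/43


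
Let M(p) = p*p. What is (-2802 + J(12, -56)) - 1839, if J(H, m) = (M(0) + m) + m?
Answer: -4753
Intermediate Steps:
M(p) = p²
J(H, m) = 2*m (J(H, m) = (0² + m) + m = (0 + m) + m = m + m = 2*m)
(-2802 + J(12, -56)) - 1839 = (-2802 + 2*(-56)) - 1839 = (-2802 - 112) - 1839 = -2914 - 1839 = -4753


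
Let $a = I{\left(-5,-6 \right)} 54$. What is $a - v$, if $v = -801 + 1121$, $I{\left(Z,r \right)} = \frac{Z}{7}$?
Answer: $- \frac{2510}{7} \approx -358.57$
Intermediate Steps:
$I{\left(Z,r \right)} = \frac{Z}{7}$ ($I{\left(Z,r \right)} = Z \frac{1}{7} = \frac{Z}{7}$)
$v = 320$
$a = - \frac{270}{7}$ ($a = \frac{1}{7} \left(-5\right) 54 = \left(- \frac{5}{7}\right) 54 = - \frac{270}{7} \approx -38.571$)
$a - v = - \frac{270}{7} - 320 = - \frac{2510}{7}$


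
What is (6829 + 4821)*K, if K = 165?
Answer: 1922250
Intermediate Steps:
(6829 + 4821)*K = (6829 + 4821)*165 = 11650*165 = 1922250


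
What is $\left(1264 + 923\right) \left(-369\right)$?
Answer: $-807003$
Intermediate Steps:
$\left(1264 + 923\right) \left(-369\right) = 2187 \left(-369\right) = -807003$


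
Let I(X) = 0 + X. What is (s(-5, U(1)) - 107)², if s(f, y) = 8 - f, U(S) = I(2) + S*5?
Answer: 8836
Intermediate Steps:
I(X) = X
U(S) = 2 + 5*S (U(S) = 2 + S*5 = 2 + 5*S)
(s(-5, U(1)) - 107)² = ((8 - 1*(-5)) - 107)² = ((8 + 5) - 107)² = (13 - 107)² = (-94)² = 8836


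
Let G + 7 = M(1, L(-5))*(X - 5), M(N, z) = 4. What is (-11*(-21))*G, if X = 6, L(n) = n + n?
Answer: -693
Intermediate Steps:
L(n) = 2*n
G = -3 (G = -7 + 4*(6 - 5) = -7 + 4*1 = -7 + 4 = -3)
(-11*(-21))*G = -11*(-21)*(-3) = 231*(-3) = -693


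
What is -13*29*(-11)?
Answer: 4147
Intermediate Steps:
-13*29*(-11) = -377*(-11) = 4147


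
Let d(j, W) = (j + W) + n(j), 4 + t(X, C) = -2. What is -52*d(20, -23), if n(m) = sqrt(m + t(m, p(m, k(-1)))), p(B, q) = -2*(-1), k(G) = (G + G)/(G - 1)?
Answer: 156 - 52*sqrt(14) ≈ -38.566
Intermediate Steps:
k(G) = 2*G/(-1 + G) (k(G) = (2*G)/(-1 + G) = 2*G/(-1 + G))
p(B, q) = 2
t(X, C) = -6 (t(X, C) = -4 - 2 = -6)
n(m) = sqrt(-6 + m) (n(m) = sqrt(m - 6) = sqrt(-6 + m))
d(j, W) = W + j + sqrt(-6 + j) (d(j, W) = (j + W) + sqrt(-6 + j) = (W + j) + sqrt(-6 + j) = W + j + sqrt(-6 + j))
-52*d(20, -23) = -52*(-23 + 20 + sqrt(-6 + 20)) = -52*(-23 + 20 + sqrt(14)) = -52*(-3 + sqrt(14)) = 156 - 52*sqrt(14)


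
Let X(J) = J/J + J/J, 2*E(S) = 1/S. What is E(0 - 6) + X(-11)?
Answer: 23/12 ≈ 1.9167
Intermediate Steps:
E(S) = 1/(2*S)
X(J) = 2 (X(J) = 1 + 1 = 2)
E(0 - 6) + X(-11) = 1/(2*(0 - 6)) + 2 = (½)/(-6) + 2 = (½)*(-⅙) + 2 = -1/12 + 2 = 23/12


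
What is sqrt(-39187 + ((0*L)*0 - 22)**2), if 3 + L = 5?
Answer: I*sqrt(38703) ≈ 196.73*I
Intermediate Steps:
L = 2 (L = -3 + 5 = 2)
sqrt(-39187 + ((0*L)*0 - 22)**2) = sqrt(-39187 + ((0*2)*0 - 22)**2) = sqrt(-39187 + (0*0 - 22)**2) = sqrt(-39187 + (0 - 22)**2) = sqrt(-39187 + (-22)**2) = sqrt(-39187 + 484) = sqrt(-38703) = I*sqrt(38703)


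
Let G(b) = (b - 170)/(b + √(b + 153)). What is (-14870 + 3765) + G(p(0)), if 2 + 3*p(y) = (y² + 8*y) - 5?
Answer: -14517854/1307 - 1034*√339/1307 ≈ -11122.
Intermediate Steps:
p(y) = -7/3 + y²/3 + 8*y/3 (p(y) = -⅔ + ((y² + 8*y) - 5)/3 = -⅔ + (-5 + y² + 8*y)/3 = -⅔ + (-5/3 + y²/3 + 8*y/3) = -7/3 + y²/3 + 8*y/3)
G(b) = (-170 + b)/(b + √(153 + b))
(-14870 + 3765) + G(p(0)) = (-14870 + 3765) + (-170 + (-7/3 + (⅓)*0² + (8/3)*0))/((-7/3 + (⅓)*0² + (8/3)*0) + √(153 + (-7/3 + (⅓)*0² + (8/3)*0))) = -11105 + (-170 + (-7/3 + (⅓)*0 + 0))/((-7/3 + (⅓)*0 + 0) + √(153 + (-7/3 + (⅓)*0 + 0))) = -11105 + (-170 + (-7/3 + 0 + 0))/((-7/3 + 0 + 0) + √(153 + (-7/3 + 0 + 0))) = -11105 + (-170 - 7/3)/(-7/3 + √(153 - 7/3)) = -11105 - 517/3/(-7/3 + √(452/3)) = -11105 - 517/3/(-7/3 + 2*√339/3) = -11105 - 517/(3*(-7/3 + 2*√339/3))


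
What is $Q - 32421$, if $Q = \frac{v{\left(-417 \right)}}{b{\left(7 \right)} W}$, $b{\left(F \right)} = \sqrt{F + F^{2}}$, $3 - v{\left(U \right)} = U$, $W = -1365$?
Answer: $-32421 - \frac{\sqrt{14}}{91} \approx -32421.0$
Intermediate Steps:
$v{\left(U \right)} = 3 - U$
$Q = - \frac{\sqrt{14}}{91}$ ($Q = \frac{3 - -417}{\sqrt{7 \left(1 + 7\right)} \left(-1365\right)} = \frac{3 + 417}{\sqrt{7 \cdot 8} \left(-1365\right)} = \frac{420}{\sqrt{56} \left(-1365\right)} = \frac{420}{2 \sqrt{14} \left(-1365\right)} = \frac{420}{\left(-2730\right) \sqrt{14}} = 420 \left(- \frac{\sqrt{14}}{38220}\right) = - \frac{\sqrt{14}}{91} \approx -0.041117$)
$Q - 32421 = - \frac{\sqrt{14}}{91} - 32421 = -32421 - \frac{\sqrt{14}}{91}$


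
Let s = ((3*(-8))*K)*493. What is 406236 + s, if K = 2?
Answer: 382572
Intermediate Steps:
s = -23664 (s = ((3*(-8))*2)*493 = -24*2*493 = -48*493 = -23664)
406236 + s = 406236 - 23664 = 382572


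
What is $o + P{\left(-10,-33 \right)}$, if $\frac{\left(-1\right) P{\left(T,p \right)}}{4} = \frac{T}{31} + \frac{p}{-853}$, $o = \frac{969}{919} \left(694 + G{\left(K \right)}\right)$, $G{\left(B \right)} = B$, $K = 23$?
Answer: $\frac{18399478171}{24301117} \approx 757.15$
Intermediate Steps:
$o = \frac{694773}{919}$ ($o = \frac{969}{919} \left(694 + 23\right) = 969 \cdot \frac{1}{919} \cdot 717 = \frac{969}{919} \cdot 717 = \frac{694773}{919} \approx 756.01$)
$P{\left(T,p \right)} = - \frac{4 T}{31} + \frac{4 p}{853}$ ($P{\left(T,p \right)} = - 4 \left(\frac{T}{31} + \frac{p}{-853}\right) = - 4 \left(T \frac{1}{31} + p \left(- \frac{1}{853}\right)\right) = - 4 \left(\frac{T}{31} - \frac{p}{853}\right) = - 4 \left(- \frac{p}{853} + \frac{T}{31}\right) = - \frac{4 T}{31} + \frac{4 p}{853}$)
$o + P{\left(-10,-33 \right)} = \frac{694773}{919} + \left(\left(- \frac{4}{31}\right) \left(-10\right) + \frac{4}{853} \left(-33\right)\right) = \frac{694773}{919} + \left(\frac{40}{31} - \frac{132}{853}\right) = \frac{694773}{919} + \frac{30028}{26443} = \frac{18399478171}{24301117}$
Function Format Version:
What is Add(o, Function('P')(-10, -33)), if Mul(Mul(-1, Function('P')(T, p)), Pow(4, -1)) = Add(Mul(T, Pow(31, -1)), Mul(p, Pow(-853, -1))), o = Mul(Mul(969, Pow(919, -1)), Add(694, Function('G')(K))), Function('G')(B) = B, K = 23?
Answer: Rational(18399478171, 24301117) ≈ 757.15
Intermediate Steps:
o = Rational(694773, 919) (o = Mul(Mul(969, Pow(919, -1)), Add(694, 23)) = Mul(Mul(969, Rational(1, 919)), 717) = Mul(Rational(969, 919), 717) = Rational(694773, 919) ≈ 756.01)
Function('P')(T, p) = Add(Mul(Rational(-4, 31), T), Mul(Rational(4, 853), p)) (Function('P')(T, p) = Mul(-4, Add(Mul(T, Pow(31, -1)), Mul(p, Pow(-853, -1)))) = Mul(-4, Add(Mul(T, Rational(1, 31)), Mul(p, Rational(-1, 853)))) = Mul(-4, Add(Mul(Rational(1, 31), T), Mul(Rational(-1, 853), p))) = Mul(-4, Add(Mul(Rational(-1, 853), p), Mul(Rational(1, 31), T))) = Add(Mul(Rational(-4, 31), T), Mul(Rational(4, 853), p)))
Add(o, Function('P')(-10, -33)) = Add(Rational(694773, 919), Add(Mul(Rational(-4, 31), -10), Mul(Rational(4, 853), -33))) = Add(Rational(694773, 919), Add(Rational(40, 31), Rational(-132, 853))) = Add(Rational(694773, 919), Rational(30028, 26443)) = Rational(18399478171, 24301117)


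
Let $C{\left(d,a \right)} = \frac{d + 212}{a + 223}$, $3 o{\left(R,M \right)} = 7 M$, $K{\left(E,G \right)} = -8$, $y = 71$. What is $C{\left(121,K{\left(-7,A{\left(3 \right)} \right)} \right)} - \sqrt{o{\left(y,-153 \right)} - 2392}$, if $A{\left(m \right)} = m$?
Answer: $\frac{333}{215} - i \sqrt{2749} \approx 1.5488 - 52.431 i$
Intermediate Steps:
$o{\left(R,M \right)} = \frac{7 M}{3}$
$C{\left(d,a \right)} = \frac{212 + d}{223 + a}$
$C{\left(121,K{\left(-7,A{\left(3 \right)} \right)} \right)} - \sqrt{o{\left(y,-153 \right)} - 2392} = \frac{212 + 121}{223 - 8} - \sqrt{\frac{7}{3} \left(-153\right) - 2392} = \frac{1}{215} \cdot 333 - \sqrt{-357 - 2392} = \frac{1}{215} \cdot 333 - \sqrt{-2749} = \frac{333}{215} - i \sqrt{2749}$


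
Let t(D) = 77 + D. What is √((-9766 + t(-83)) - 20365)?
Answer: I*√30137 ≈ 173.6*I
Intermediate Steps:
√((-9766 + t(-83)) - 20365) = √((-9766 + (77 - 83)) - 20365) = √((-9766 - 6) - 20365) = √(-9772 - 20365) = √(-30137) = I*√30137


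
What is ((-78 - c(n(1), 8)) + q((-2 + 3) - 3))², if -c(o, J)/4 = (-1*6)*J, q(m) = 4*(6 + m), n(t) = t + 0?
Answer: 64516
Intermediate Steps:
n(t) = t
q(m) = 24 + 4*m
c(o, J) = 24*J (c(o, J) = -4*(-1*6)*J = -(-24)*J = 24*J)
((-78 - c(n(1), 8)) + q((-2 + 3) - 3))² = ((-78 - 24*8) + (24 + 4*((-2 + 3) - 3)))² = ((-78 - 1*192) + (24 + 4*(1 - 3)))² = ((-78 - 192) + (24 + 4*(-2)))² = (-270 + (24 - 8))² = (-270 + 16)² = (-254)² = 64516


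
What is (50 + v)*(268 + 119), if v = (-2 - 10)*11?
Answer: -31734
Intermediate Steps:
v = -132 (v = -12*11 = -132)
(50 + v)*(268 + 119) = (50 - 132)*(268 + 119) = -82*387 = -31734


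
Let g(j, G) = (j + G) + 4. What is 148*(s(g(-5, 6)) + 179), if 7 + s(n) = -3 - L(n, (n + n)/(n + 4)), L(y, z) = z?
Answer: 223628/9 ≈ 24848.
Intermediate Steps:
g(j, G) = 4 + G + j (g(j, G) = (G + j) + 4 = 4 + G + j)
s(n) = -10 - 2*n/(4 + n) (s(n) = -7 + (-3 - (n + n)/(n + 4)) = -7 + (-3 - 2*n/(4 + n)) = -10 - 2*n/(4 + n))
148*(s(g(-5, 6)) + 179) = 148*(4*(-10 - 3*(4 + 6 - 5))/(4 + (4 + 6 - 5)) + 179) = 148*(4*(-10 - 3*5)/(4 + 5) + 179) = 148*(4*(-10 - 15)/9 + 179) = 148*(4*(1/9)*(-25) + 179) = 148*(-100/9 + 179) = 148*(1511/9) = 223628/9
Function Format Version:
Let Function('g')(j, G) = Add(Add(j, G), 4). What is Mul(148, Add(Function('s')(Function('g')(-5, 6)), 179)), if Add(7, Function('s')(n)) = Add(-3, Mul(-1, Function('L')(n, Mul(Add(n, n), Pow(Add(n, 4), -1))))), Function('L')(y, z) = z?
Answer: Rational(223628, 9) ≈ 24848.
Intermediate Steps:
Function('g')(j, G) = Add(4, G, j) (Function('g')(j, G) = Add(Add(G, j), 4) = Add(4, G, j))
Function('s')(n) = Add(-10, Mul(-2, n, Pow(Add(4, n), -1))) (Function('s')(n) = Add(-7, Add(-3, Mul(-1, Mul(Add(n, n), Pow(Add(n, 4), -1))))) = Add(-7, Add(-3, Mul(-1, Mul(Mul(2, n), Pow(Add(4, n), -1))))) = Add(-7, Add(-3, Mul(-1, Mul(2, n, Pow(Add(4, n), -1))))) = Add(-7, Add(-3, Mul(-2, n, Pow(Add(4, n), -1)))) = Add(-10, Mul(-2, n, Pow(Add(4, n), -1))))
Mul(148, Add(Function('s')(Function('g')(-5, 6)), 179)) = Mul(148, Add(Mul(4, Pow(Add(4, Add(4, 6, -5)), -1), Add(-10, Mul(-3, Add(4, 6, -5)))), 179)) = Mul(148, Add(Mul(4, Pow(Add(4, 5), -1), Add(-10, Mul(-3, 5))), 179)) = Mul(148, Add(Mul(4, Pow(9, -1), Add(-10, -15)), 179)) = Mul(148, Add(Mul(4, Rational(1, 9), -25), 179)) = Mul(148, Add(Rational(-100, 9), 179)) = Mul(148, Rational(1511, 9)) = Rational(223628, 9)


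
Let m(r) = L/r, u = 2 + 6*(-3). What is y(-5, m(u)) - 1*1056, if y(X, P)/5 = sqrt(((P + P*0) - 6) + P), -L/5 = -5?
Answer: -1056 + 5*I*sqrt(146)/4 ≈ -1056.0 + 15.104*I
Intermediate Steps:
L = 25 (L = -5*(-5) = 25)
u = -16 (u = 2 - 18 = -16)
m(r) = 25/r
y(X, P) = 5*sqrt(-6 + 2*P) (y(X, P) = 5*sqrt(((P + P*0) - 6) + P) = 5*sqrt(((P + 0) - 6) + P) = 5*sqrt((P - 6) + P) = 5*sqrt((-6 + P) + P) = 5*sqrt(-6 + 2*P))
y(-5, m(u)) - 1*1056 = 5*sqrt(-6 + 2*(25/(-16))) - 1*1056 = 5*sqrt(-6 + 2*(25*(-1/16))) - 1056 = 5*sqrt(-6 + 2*(-25/16)) - 1056 = 5*sqrt(-6 - 25/8) - 1056 = 5*sqrt(-73/8) - 1056 = 5*(I*sqrt(146)/4) - 1056 = 5*I*sqrt(146)/4 - 1056 = -1056 + 5*I*sqrt(146)/4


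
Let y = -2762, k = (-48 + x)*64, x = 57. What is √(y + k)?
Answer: I*√2186 ≈ 46.755*I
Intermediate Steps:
k = 576 (k = (-48 + 57)*64 = 9*64 = 576)
√(y + k) = √(-2762 + 576) = √(-2186) = I*√2186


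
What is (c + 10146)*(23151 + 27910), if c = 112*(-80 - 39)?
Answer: -162476102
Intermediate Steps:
c = -13328 (c = 112*(-119) = -13328)
(c + 10146)*(23151 + 27910) = (-13328 + 10146)*(23151 + 27910) = -3182*51061 = -162476102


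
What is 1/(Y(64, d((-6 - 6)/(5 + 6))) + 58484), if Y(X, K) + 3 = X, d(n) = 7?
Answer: 1/58545 ≈ 1.7081e-5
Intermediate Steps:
Y(X, K) = -3 + X
1/(Y(64, d((-6 - 6)/(5 + 6))) + 58484) = 1/((-3 + 64) + 58484) = 1/(61 + 58484) = 1/58545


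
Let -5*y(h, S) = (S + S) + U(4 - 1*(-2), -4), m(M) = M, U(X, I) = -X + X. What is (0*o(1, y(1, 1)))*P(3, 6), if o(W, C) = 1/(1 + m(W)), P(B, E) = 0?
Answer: 0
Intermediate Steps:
U(X, I) = 0
y(h, S) = -2*S/5 (y(h, S) = -((S + S) + 0)/5 = -(2*S + 0)/5 = -2*S/5)
o(W, C) = 1/(1 + W)
(0*o(1, y(1, 1)))*P(3, 6) = (0/(1 + 1))*0 = (0/2)*0 = (0*(1/2))*0 = 0*0 = 0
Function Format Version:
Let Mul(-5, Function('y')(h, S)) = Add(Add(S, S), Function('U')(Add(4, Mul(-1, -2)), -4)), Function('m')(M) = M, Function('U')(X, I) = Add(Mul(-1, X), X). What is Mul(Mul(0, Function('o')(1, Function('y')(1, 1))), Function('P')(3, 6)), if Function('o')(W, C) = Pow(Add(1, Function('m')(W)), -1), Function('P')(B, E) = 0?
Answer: 0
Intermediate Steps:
Function('U')(X, I) = 0
Function('y')(h, S) = Mul(Rational(-2, 5), S) (Function('y')(h, S) = Mul(Rational(-1, 5), Add(Add(S, S), 0)) = Mul(Rational(-1, 5), Add(Mul(2, S), 0)) = Mul(Rational(-1, 5), Mul(2, S)) = Mul(Rational(-2, 5), S))
Function('o')(W, C) = Pow(Add(1, W), -1)
Mul(Mul(0, Function('o')(1, Function('y')(1, 1))), Function('P')(3, 6)) = Mul(Mul(0, Pow(Add(1, 1), -1)), 0) = Mul(Mul(0, Pow(2, -1)), 0) = Mul(Mul(0, Rational(1, 2)), 0) = Mul(0, 0) = 0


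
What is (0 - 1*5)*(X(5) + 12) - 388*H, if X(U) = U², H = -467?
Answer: 181011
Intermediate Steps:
(0 - 1*5)*(X(5) + 12) - 388*H = (0 - 1*5)*(5² + 12) - 388*(-467) = (0 - 5)*(25 + 12) + 181196 = -5*37 + 181196 = -185 + 181196 = 181011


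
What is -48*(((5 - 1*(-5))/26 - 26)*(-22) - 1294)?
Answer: 455808/13 ≈ 35062.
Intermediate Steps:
-48*(((5 - 1*(-5))/26 - 26)*(-22) - 1294) = -48*(((5 + 5)*(1/26) - 26)*(-22) - 1294) = -48*((10*(1/26) - 26)*(-22) - 1294) = -48*((5/13 - 26)*(-22) - 1294) = -48*(-333/13*(-22) - 1294) = -48*(7326/13 - 1294) = -48*(-9496/13) = 455808/13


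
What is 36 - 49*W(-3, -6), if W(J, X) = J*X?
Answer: -846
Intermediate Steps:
36 - 49*W(-3, -6) = 36 - (-147)*(-6) = 36 - 49*18 = 36 - 882 = -846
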